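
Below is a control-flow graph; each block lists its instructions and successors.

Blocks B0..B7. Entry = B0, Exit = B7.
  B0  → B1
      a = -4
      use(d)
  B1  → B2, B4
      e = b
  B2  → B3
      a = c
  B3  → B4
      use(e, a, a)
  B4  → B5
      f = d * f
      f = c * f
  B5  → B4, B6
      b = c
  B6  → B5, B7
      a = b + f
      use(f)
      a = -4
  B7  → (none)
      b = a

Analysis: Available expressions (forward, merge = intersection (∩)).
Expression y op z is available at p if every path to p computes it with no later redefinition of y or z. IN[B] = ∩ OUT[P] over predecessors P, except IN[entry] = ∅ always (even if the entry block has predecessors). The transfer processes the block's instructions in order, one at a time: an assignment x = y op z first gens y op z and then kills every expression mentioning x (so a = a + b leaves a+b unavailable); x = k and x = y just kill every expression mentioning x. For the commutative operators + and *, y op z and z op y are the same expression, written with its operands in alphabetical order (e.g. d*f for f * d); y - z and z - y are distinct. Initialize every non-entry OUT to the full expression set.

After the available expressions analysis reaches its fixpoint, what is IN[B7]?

Fixpoint table:
  B0:  IN={}  OUT={}
  B1:  IN={}  OUT={}
  B2:  IN={}  OUT={}
  B3:  IN={}  OUT={}
  B4:  IN={}  OUT={}
  B5:  IN={}  OUT={}
  B6:  IN={}  OUT={b+f}
  B7:  IN={b+f}  OUT={}

Merge at B7: IN[B7] = OUT[B6] = {b+f}

Answer: {b+f}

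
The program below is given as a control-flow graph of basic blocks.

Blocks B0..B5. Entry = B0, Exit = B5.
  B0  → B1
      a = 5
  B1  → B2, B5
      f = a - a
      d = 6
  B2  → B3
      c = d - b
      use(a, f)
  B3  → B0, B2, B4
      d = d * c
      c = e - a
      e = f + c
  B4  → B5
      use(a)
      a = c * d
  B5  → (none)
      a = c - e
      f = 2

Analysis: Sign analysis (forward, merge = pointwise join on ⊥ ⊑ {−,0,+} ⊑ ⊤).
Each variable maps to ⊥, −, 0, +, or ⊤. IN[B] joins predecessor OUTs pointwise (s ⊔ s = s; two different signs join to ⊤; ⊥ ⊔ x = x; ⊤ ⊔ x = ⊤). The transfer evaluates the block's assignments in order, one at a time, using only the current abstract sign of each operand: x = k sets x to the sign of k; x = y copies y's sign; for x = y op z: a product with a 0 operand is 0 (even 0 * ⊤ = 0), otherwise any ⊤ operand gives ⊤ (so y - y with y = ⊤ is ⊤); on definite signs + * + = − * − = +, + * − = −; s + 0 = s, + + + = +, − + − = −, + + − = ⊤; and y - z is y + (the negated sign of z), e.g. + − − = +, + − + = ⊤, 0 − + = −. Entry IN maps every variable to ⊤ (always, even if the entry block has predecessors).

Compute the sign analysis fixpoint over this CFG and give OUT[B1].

Answer: {a: +, b: ⊤, c: ⊤, d: +, e: ⊤, f: ⊤}

Derivation:
Converged values:
  B0:   IN=(all ⊤)   OUT={a:+; rest ⊤}
  B1:   IN={a:+; rest ⊤}   OUT={a:+, d:+; rest ⊤}
  B2:   IN={a:+; rest ⊤}   OUT={a:+; rest ⊤}
  B3:   IN={a:+; rest ⊤}   OUT={a:+; rest ⊤}
  B4:   IN={a:+; rest ⊤}   OUT=(all ⊤)
  B5:   IN=(all ⊤)   OUT={f:+; rest ⊤}

Merge at B1: IN[B1] = OUT[B0] = {a: +, b: ⊤, c: ⊤, d: ⊤, e: ⊤, f: ⊤}
Applying B1's transfer function to that IN value gives OUT[B1] (row B1 above).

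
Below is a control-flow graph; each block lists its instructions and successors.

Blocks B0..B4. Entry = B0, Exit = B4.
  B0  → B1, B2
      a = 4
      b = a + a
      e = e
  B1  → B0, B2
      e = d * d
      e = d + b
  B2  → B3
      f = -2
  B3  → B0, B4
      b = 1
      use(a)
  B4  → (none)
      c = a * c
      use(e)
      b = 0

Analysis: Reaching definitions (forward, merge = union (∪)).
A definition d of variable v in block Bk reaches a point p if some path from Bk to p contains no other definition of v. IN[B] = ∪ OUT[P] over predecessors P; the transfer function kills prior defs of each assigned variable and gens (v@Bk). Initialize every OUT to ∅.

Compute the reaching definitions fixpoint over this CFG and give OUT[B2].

Answer: {a@B0, b@B0, e@B0, e@B1, f@B2}

Trace:
Fixpoint table:
  B0:   IN={a@B0, b@B0, b@B3, e@B0, e@B1, f@B2}   OUT={a@B0, b@B0, e@B0, f@B2}
  B1:   IN={a@B0, b@B0, e@B0, f@B2}   OUT={a@B0, b@B0, e@B1, f@B2}
  B2:   IN={a@B0, b@B0, e@B0, e@B1, f@B2}   OUT={a@B0, b@B0, e@B0, e@B1, f@B2}
  B3:   IN={a@B0, b@B0, e@B0, e@B1, f@B2}   OUT={a@B0, b@B3, e@B0, e@B1, f@B2}
  B4:   IN={a@B0, b@B3, e@B0, e@B1, f@B2}   OUT={a@B0, b@B4, c@B4, e@B0, e@B1, f@B2}

Merge at B2: IN[B2] = OUT[B0] ⊔ OUT[B1] = {a@B0, b@B0, e@B0, e@B1, f@B2}
Applying B2's transfer function to that IN value gives OUT[B2] (row B2 above).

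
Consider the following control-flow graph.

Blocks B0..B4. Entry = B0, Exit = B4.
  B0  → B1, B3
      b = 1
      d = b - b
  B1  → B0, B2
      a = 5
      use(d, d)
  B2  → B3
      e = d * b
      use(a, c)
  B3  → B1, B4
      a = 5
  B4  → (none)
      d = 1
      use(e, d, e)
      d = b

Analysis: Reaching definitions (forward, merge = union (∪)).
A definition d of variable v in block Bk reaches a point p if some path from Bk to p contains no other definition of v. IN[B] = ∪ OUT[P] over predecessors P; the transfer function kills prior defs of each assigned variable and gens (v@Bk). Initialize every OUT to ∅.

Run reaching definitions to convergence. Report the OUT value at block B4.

Fixpoint table:
  B0:   IN={a@B1, b@B0, d@B0, e@B2}   OUT={a@B1, b@B0, d@B0, e@B2}
  B1:   IN={a@B1, a@B3, b@B0, d@B0, e@B2}   OUT={a@B1, b@B0, d@B0, e@B2}
  B2:   IN={a@B1, b@B0, d@B0, e@B2}   OUT={a@B1, b@B0, d@B0, e@B2}
  B3:   IN={a@B1, b@B0, d@B0, e@B2}   OUT={a@B3, b@B0, d@B0, e@B2}
  B4:   IN={a@B3, b@B0, d@B0, e@B2}   OUT={a@B3, b@B0, d@B4, e@B2}

Merge at B4: IN[B4] = OUT[B3] = {a@B3, b@B0, d@B0, e@B2}
Applying B4's transfer function to that IN value gives OUT[B4] (row B4 above).

Answer: {a@B3, b@B0, d@B4, e@B2}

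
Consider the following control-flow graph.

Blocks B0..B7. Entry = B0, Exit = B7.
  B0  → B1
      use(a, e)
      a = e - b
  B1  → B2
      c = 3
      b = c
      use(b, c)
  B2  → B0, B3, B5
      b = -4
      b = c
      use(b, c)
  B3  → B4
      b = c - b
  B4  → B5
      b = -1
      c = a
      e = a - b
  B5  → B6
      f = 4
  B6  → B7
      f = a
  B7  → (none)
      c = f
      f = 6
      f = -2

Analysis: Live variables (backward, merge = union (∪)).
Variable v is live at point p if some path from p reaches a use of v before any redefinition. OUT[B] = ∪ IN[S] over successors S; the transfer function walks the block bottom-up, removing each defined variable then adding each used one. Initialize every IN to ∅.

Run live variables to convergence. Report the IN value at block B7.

Converged values:
  B0: | IN={a, b, e} | OUT={a, e}
  B1: | IN={a, e} | OUT={a, c, e}
  B2: | IN={a, c, e} | OUT={a, b, c, e}
  B3: | IN={a, b, c} | OUT={a}
  B4: | IN={a} | OUT={a}
  B5: | IN={a} | OUT={a}
  B6: | IN={a} | OUT={f}
  B7: | IN={f} | OUT={}

B7 is the boundary node: OUT[B7] = {}
Applying B7's transfer function to that OUT value gives IN[B7] (row B7 above).

Answer: {f}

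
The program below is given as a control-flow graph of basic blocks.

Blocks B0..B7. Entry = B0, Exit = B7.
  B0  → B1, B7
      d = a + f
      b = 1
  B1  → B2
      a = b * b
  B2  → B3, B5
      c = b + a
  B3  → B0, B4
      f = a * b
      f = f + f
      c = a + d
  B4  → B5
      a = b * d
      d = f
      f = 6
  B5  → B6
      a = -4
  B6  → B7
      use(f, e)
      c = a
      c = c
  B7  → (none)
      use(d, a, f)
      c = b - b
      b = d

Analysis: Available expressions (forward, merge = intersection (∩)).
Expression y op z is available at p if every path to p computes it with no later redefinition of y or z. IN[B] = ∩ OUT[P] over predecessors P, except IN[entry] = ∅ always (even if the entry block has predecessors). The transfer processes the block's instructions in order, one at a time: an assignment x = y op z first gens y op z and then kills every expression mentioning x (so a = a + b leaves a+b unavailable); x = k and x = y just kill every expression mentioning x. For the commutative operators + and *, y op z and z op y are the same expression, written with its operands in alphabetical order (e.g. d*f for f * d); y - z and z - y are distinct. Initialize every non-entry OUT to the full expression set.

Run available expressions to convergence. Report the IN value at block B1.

Answer: {a+f}

Derivation:
Fixpoint table:
  B0:  IN={}  OUT={a+f}
  B1:  IN={a+f}  OUT={b*b}
  B2:  IN={b*b}  OUT={a+b, b*b}
  B3:  IN={a+b, b*b}  OUT={a*b, a+b, a+d, b*b}
  B4:  IN={a*b, a+b, a+d, b*b}  OUT={b*b}
  B5:  IN={b*b}  OUT={b*b}
  B6:  IN={b*b}  OUT={b*b}
  B7:  IN={}  OUT={}

Merge at B1: IN[B1] = OUT[B0] = {a+f}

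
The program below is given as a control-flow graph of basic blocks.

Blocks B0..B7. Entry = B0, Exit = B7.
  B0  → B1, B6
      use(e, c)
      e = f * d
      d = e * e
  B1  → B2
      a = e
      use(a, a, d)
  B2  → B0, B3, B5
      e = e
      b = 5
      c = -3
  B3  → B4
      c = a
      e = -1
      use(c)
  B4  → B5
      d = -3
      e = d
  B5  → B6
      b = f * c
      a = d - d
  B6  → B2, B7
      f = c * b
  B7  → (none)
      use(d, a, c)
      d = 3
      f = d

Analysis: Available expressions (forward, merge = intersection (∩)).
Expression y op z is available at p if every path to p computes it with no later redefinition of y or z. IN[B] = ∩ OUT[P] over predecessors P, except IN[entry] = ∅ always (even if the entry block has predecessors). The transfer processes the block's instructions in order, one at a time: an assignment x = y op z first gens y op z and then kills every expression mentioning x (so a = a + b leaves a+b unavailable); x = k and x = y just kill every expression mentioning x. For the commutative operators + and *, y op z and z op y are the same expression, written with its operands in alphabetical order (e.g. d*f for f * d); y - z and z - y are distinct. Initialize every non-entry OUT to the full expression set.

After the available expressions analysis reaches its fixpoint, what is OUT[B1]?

Answer: {e*e}

Trace:
Fixpoint table:
  B0:  IN={}  OUT={e*e}
  B1:  IN={e*e}  OUT={e*e}
  B2:  IN={}  OUT={}
  B3:  IN={}  OUT={}
  B4:  IN={}  OUT={}
  B5:  IN={}  OUT={c*f, d-d}
  B6:  IN={}  OUT={b*c}
  B7:  IN={b*c}  OUT={b*c}

Merge at B1: IN[B1] = OUT[B0] = {e*e}
Applying B1's transfer function to that IN value gives OUT[B1] (row B1 above).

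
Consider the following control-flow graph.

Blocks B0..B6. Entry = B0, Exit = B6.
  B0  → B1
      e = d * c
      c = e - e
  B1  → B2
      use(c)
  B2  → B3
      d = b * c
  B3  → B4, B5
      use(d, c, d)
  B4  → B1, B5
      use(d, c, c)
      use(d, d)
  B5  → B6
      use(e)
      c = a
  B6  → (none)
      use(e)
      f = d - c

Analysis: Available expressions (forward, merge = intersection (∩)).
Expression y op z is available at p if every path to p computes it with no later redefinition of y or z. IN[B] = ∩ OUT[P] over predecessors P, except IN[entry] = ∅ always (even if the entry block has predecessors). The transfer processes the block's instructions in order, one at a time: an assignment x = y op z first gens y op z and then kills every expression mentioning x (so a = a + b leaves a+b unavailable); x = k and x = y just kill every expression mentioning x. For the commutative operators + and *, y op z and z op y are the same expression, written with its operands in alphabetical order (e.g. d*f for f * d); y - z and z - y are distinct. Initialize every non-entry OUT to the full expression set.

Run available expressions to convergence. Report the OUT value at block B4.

Per-block solution:
  B0:   IN={}   OUT={e-e}
  B1:   IN={e-e}   OUT={e-e}
  B2:   IN={e-e}   OUT={b*c, e-e}
  B3:   IN={b*c, e-e}   OUT={b*c, e-e}
  B4:   IN={b*c, e-e}   OUT={b*c, e-e}
  B5:   IN={b*c, e-e}   OUT={e-e}
  B6:   IN={e-e}   OUT={d-c, e-e}

Merge at B4: IN[B4] = OUT[B3] = {b*c, e-e}
Applying B4's transfer function to that IN value gives OUT[B4] (row B4 above).

Answer: {b*c, e-e}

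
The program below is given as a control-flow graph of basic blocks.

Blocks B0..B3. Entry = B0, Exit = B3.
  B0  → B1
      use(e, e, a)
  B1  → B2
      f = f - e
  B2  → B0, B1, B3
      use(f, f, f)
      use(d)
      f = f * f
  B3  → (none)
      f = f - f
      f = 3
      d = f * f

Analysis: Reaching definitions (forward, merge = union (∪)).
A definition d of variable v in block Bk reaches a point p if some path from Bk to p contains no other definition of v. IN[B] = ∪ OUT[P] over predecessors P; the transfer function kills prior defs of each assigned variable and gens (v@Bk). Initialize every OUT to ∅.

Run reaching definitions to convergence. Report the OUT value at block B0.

Answer: {f@B2}

Derivation:
Converged values:
  B0:  IN={f@B2}  OUT={f@B2}
  B1:  IN={f@B2}  OUT={f@B1}
  B2:  IN={f@B1}  OUT={f@B2}
  B3:  IN={f@B2}  OUT={d@B3, f@B3}

Merge at B0 (entry node, so the boundary value {} is joined with the incoming edge(s)): IN[B0] = {} ⊔ OUT[B2] = {f@B2}
Applying B0's transfer function to that IN value gives OUT[B0] (row B0 above).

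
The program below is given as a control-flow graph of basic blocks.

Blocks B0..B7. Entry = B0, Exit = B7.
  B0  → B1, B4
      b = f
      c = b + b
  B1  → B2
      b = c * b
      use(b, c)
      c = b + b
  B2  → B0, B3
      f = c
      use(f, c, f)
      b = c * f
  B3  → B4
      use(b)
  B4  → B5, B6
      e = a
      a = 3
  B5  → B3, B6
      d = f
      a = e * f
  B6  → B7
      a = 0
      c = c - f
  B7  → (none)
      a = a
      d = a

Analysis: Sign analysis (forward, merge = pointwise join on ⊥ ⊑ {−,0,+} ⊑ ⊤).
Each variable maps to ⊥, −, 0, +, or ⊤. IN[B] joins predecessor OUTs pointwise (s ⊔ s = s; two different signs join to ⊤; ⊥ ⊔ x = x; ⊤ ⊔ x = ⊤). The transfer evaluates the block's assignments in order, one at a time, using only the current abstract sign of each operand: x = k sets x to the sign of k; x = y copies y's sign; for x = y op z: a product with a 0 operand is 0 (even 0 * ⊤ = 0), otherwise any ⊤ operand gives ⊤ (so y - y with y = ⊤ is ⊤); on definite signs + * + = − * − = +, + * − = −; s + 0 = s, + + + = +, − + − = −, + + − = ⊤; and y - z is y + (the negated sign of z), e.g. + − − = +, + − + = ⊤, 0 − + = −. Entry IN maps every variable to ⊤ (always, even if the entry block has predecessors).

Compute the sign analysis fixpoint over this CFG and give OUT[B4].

Converged values:
  B0:  IN=(all ⊤)  OUT=(all ⊤)
  B1:  IN=(all ⊤)  OUT=(all ⊤)
  B2:  IN=(all ⊤)  OUT=(all ⊤)
  B3:  IN=(all ⊤)  OUT=(all ⊤)
  B4:  IN=(all ⊤)  OUT={a:+; rest ⊤}
  B5:  IN={a:+; rest ⊤}  OUT=(all ⊤)
  B6:  IN=(all ⊤)  OUT={a:0; rest ⊤}
  B7:  IN={a:0; rest ⊤}  OUT={a:0, d:0; rest ⊤}

Merge at B4: IN[B4] = OUT[B0] ⊔ OUT[B3] = {a: ⊤, b: ⊤, c: ⊤, d: ⊤, e: ⊤, f: ⊤}
Applying B4's transfer function to that IN value gives OUT[B4] (row B4 above).

Answer: {a: +, b: ⊤, c: ⊤, d: ⊤, e: ⊤, f: ⊤}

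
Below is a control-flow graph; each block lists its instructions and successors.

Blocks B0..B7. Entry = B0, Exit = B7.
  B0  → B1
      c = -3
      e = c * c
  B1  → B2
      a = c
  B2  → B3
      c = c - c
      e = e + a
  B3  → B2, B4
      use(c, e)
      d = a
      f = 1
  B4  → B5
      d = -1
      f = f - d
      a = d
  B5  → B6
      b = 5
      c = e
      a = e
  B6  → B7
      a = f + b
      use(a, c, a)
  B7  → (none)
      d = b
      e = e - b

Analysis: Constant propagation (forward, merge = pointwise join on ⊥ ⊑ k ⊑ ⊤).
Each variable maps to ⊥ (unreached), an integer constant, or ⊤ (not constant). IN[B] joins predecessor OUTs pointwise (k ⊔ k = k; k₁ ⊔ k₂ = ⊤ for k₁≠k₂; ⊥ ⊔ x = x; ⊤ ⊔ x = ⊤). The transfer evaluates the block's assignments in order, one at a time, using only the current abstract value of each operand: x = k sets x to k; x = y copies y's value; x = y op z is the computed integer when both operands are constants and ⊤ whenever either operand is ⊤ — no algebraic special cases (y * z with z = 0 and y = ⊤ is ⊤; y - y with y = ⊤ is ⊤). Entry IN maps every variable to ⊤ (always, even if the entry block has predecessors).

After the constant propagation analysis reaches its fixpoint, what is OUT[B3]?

Per-block solution:
  B0:  IN=(all ⊤)  OUT={c:-3, e:9; rest ⊤}
  B1:  IN={c:-3, e:9; rest ⊤}  OUT={a:-3, c:-3, e:9; rest ⊤}
  B2:  IN={a:-3; rest ⊤}  OUT={a:-3; rest ⊤}
  B3:  IN={a:-3; rest ⊤}  OUT={a:-3, d:-3, f:1; rest ⊤}
  B4:  IN={a:-3, d:-3, f:1; rest ⊤}  OUT={a:-1, d:-1, f:2; rest ⊤}
  B5:  IN={a:-1, d:-1, f:2; rest ⊤}  OUT={b:5, d:-1, f:2; rest ⊤}
  B6:  IN={b:5, d:-1, f:2; rest ⊤}  OUT={a:7, b:5, d:-1, f:2; rest ⊤}
  B7:  IN={a:7, b:5, d:-1, f:2; rest ⊤}  OUT={a:7, b:5, d:5, f:2; rest ⊤}

Merge at B3: IN[B3] = OUT[B2] = {a: -3, b: ⊤, c: ⊤, d: ⊤, e: ⊤, f: ⊤}
Applying B3's transfer function to that IN value gives OUT[B3] (row B3 above).

Answer: {a: -3, b: ⊤, c: ⊤, d: -3, e: ⊤, f: 1}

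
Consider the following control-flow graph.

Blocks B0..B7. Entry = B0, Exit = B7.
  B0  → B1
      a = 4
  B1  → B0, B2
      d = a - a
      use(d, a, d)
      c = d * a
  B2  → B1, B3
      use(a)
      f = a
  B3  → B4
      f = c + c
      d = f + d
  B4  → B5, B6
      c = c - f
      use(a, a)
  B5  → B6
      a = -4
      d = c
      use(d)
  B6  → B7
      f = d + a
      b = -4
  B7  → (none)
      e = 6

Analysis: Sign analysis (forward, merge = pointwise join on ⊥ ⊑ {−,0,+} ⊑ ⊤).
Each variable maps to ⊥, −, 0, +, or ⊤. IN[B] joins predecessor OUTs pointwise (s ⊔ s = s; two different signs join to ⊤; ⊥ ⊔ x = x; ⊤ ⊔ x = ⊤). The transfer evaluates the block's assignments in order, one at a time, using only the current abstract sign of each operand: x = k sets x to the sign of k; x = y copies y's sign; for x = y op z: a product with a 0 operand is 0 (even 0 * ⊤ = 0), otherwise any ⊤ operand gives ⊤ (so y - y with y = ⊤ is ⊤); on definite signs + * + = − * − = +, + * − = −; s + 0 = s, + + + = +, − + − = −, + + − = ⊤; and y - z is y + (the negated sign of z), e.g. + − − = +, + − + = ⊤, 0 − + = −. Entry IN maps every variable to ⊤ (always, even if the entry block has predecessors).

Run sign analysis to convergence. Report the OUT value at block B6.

Answer: {a: ⊤, b: -, c: ⊤, d: ⊤, e: ⊤, f: ⊤}

Trace:
Per-block solution:
  B0:   IN=(all ⊤)   OUT={a:+; rest ⊤}
  B1:   IN={a:+; rest ⊤}   OUT={a:+; rest ⊤}
  B2:   IN={a:+; rest ⊤}   OUT={a:+, f:+; rest ⊤}
  B3:   IN={a:+, f:+; rest ⊤}   OUT={a:+; rest ⊤}
  B4:   IN={a:+; rest ⊤}   OUT={a:+; rest ⊤}
  B5:   IN={a:+; rest ⊤}   OUT={a:-; rest ⊤}
  B6:   IN=(all ⊤)   OUT={b:-; rest ⊤}
  B7:   IN={b:-; rest ⊤}   OUT={b:-, e:+; rest ⊤}

Merge at B6: IN[B6] = OUT[B4] ⊔ OUT[B5] = {a: ⊤, b: ⊤, c: ⊤, d: ⊤, e: ⊤, f: ⊤}
Applying B6's transfer function to that IN value gives OUT[B6] (row B6 above).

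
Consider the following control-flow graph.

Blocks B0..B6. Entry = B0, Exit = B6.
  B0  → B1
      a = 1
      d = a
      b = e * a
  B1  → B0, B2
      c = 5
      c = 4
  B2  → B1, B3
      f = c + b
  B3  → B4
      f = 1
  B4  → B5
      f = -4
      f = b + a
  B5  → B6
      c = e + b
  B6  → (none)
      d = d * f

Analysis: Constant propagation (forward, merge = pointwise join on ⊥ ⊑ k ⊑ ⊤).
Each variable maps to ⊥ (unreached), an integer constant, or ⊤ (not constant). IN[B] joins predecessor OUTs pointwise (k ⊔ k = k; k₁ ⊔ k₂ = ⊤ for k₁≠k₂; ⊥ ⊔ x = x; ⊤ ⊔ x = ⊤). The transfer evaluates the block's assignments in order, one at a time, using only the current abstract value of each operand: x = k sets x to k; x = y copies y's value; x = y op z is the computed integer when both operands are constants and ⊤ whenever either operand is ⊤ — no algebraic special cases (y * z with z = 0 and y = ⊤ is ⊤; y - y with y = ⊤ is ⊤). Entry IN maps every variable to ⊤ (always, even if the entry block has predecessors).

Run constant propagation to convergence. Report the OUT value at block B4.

Fixpoint table:
  B0: | IN=(all ⊤) | OUT={a:1, d:1; rest ⊤}
  B1: | IN={a:1, d:1; rest ⊤} | OUT={a:1, c:4, d:1; rest ⊤}
  B2: | IN={a:1, c:4, d:1; rest ⊤} | OUT={a:1, c:4, d:1; rest ⊤}
  B3: | IN={a:1, c:4, d:1; rest ⊤} | OUT={a:1, c:4, d:1, f:1; rest ⊤}
  B4: | IN={a:1, c:4, d:1, f:1; rest ⊤} | OUT={a:1, c:4, d:1; rest ⊤}
  B5: | IN={a:1, c:4, d:1; rest ⊤} | OUT={a:1, d:1; rest ⊤}
  B6: | IN={a:1, d:1; rest ⊤} | OUT={a:1; rest ⊤}

Merge at B4: IN[B4] = OUT[B3] = {a: 1, b: ⊤, c: 4, d: 1, e: ⊤, f: 1}
Applying B4's transfer function to that IN value gives OUT[B4] (row B4 above).

Answer: {a: 1, b: ⊤, c: 4, d: 1, e: ⊤, f: ⊤}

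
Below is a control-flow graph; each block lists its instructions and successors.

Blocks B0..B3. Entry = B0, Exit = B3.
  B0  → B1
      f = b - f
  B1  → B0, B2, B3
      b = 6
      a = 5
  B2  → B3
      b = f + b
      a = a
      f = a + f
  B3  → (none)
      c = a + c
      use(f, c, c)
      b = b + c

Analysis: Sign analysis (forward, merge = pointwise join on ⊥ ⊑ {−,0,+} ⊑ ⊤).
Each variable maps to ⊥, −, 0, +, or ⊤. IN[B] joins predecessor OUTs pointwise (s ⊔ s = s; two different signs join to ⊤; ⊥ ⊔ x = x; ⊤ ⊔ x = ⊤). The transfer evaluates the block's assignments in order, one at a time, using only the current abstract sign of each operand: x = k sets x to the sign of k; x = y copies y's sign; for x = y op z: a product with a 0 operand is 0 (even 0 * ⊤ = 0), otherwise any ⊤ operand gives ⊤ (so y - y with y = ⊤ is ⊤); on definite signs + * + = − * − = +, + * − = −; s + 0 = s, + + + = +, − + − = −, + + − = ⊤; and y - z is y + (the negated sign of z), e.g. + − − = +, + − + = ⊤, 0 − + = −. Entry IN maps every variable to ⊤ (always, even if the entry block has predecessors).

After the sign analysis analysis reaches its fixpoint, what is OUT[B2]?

Answer: {a: +, b: ⊤, c: ⊤, d: ⊤, e: ⊤, f: ⊤}

Trace:
Converged values:
  B0:   IN=(all ⊤)   OUT=(all ⊤)
  B1:   IN=(all ⊤)   OUT={a:+, b:+; rest ⊤}
  B2:   IN={a:+, b:+; rest ⊤}   OUT={a:+; rest ⊤}
  B3:   IN={a:+; rest ⊤}   OUT={a:+; rest ⊤}

Merge at B2: IN[B2] = OUT[B1] = {a: +, b: +, c: ⊤, d: ⊤, e: ⊤, f: ⊤}
Applying B2's transfer function to that IN value gives OUT[B2] (row B2 above).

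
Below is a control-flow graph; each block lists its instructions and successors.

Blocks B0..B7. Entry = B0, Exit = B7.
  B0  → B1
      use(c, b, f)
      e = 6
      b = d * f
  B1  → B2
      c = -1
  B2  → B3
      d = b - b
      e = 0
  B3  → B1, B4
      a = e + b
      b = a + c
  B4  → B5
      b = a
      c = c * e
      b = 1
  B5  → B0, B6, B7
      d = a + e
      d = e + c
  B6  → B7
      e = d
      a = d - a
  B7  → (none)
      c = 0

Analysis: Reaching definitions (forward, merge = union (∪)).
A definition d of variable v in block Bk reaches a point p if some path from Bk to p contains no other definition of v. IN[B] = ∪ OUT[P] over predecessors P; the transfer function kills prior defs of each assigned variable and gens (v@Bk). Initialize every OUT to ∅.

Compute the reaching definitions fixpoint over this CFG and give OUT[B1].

Converged values:
  B0: | IN={a@B3, b@B4, c@B4, d@B5, e@B2} | OUT={a@B3, b@B0, c@B4, d@B5, e@B0}
  B1: | IN={a@B3, b@B0, b@B3, c@B1, c@B4, d@B2, d@B5, e@B0, e@B2} | OUT={a@B3, b@B0, b@B3, c@B1, d@B2, d@B5, e@B0, e@B2}
  B2: | IN={a@B3, b@B0, b@B3, c@B1, d@B2, d@B5, e@B0, e@B2} | OUT={a@B3, b@B0, b@B3, c@B1, d@B2, e@B2}
  B3: | IN={a@B3, b@B0, b@B3, c@B1, d@B2, e@B2} | OUT={a@B3, b@B3, c@B1, d@B2, e@B2}
  B4: | IN={a@B3, b@B3, c@B1, d@B2, e@B2} | OUT={a@B3, b@B4, c@B4, d@B2, e@B2}
  B5: | IN={a@B3, b@B4, c@B4, d@B2, e@B2} | OUT={a@B3, b@B4, c@B4, d@B5, e@B2}
  B6: | IN={a@B3, b@B4, c@B4, d@B5, e@B2} | OUT={a@B6, b@B4, c@B4, d@B5, e@B6}
  B7: | IN={a@B3, a@B6, b@B4, c@B4, d@B5, e@B2, e@B6} | OUT={a@B3, a@B6, b@B4, c@B7, d@B5, e@B2, e@B6}

Merge at B1: IN[B1] = OUT[B0] ⊔ OUT[B3] = {a@B3, b@B0, b@B3, c@B1, c@B4, d@B2, d@B5, e@B0, e@B2}
Applying B1's transfer function to that IN value gives OUT[B1] (row B1 above).

Answer: {a@B3, b@B0, b@B3, c@B1, d@B2, d@B5, e@B0, e@B2}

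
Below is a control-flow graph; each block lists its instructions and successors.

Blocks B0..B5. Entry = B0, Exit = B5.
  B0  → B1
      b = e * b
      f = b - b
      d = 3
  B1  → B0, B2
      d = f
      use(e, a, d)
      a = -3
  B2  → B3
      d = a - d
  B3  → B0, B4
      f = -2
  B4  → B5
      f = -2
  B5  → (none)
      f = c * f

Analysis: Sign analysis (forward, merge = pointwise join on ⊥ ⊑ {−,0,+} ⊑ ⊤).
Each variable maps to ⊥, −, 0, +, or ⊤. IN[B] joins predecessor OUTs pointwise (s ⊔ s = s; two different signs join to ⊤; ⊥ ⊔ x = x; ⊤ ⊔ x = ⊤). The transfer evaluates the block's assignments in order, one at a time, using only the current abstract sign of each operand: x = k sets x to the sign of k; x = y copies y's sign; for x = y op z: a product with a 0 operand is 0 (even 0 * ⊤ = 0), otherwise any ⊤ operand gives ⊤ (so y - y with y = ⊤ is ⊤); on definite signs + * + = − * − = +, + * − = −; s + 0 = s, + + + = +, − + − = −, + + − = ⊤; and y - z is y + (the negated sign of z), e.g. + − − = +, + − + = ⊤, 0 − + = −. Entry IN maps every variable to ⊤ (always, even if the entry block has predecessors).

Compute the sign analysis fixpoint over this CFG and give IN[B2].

Converged values:
  B0:  IN=(all ⊤)  OUT={d:+; rest ⊤}
  B1:  IN={d:+; rest ⊤}  OUT={a:-; rest ⊤}
  B2:  IN={a:-; rest ⊤}  OUT={a:-; rest ⊤}
  B3:  IN={a:-; rest ⊤}  OUT={a:-, f:-; rest ⊤}
  B4:  IN={a:-, f:-; rest ⊤}  OUT={a:-, f:-; rest ⊤}
  B5:  IN={a:-, f:-; rest ⊤}  OUT={a:-; rest ⊤}

Merge at B2: IN[B2] = OUT[B1] = {a: -, b: ⊤, c: ⊤, d: ⊤, e: ⊤, f: ⊤}

Answer: {a: -, b: ⊤, c: ⊤, d: ⊤, e: ⊤, f: ⊤}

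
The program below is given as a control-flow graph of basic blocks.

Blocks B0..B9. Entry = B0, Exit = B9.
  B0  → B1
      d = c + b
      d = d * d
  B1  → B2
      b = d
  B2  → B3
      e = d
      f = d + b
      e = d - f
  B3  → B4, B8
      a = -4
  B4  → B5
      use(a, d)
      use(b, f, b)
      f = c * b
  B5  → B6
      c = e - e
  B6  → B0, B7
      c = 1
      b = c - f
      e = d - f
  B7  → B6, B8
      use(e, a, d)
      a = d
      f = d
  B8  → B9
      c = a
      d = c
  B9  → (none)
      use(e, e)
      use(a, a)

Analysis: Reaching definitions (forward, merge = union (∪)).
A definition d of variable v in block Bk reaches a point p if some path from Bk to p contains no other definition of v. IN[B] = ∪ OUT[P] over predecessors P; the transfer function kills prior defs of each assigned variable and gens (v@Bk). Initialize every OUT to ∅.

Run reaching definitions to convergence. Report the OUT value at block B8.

Answer: {a@B3, a@B7, b@B1, b@B6, c@B8, d@B8, e@B2, e@B6, f@B2, f@B7}

Trace:
Per-block solution:
  B0:  IN={a@B3, a@B7, b@B6, c@B6, d@B0, e@B6, f@B4, f@B7}  OUT={a@B3, a@B7, b@B6, c@B6, d@B0, e@B6, f@B4, f@B7}
  B1:  IN={a@B3, a@B7, b@B6, c@B6, d@B0, e@B6, f@B4, f@B7}  OUT={a@B3, a@B7, b@B1, c@B6, d@B0, e@B6, f@B4, f@B7}
  B2:  IN={a@B3, a@B7, b@B1, c@B6, d@B0, e@B6, f@B4, f@B7}  OUT={a@B3, a@B7, b@B1, c@B6, d@B0, e@B2, f@B2}
  B3:  IN={a@B3, a@B7, b@B1, c@B6, d@B0, e@B2, f@B2}  OUT={a@B3, b@B1, c@B6, d@B0, e@B2, f@B2}
  B4:  IN={a@B3, b@B1, c@B6, d@B0, e@B2, f@B2}  OUT={a@B3, b@B1, c@B6, d@B0, e@B2, f@B4}
  B5:  IN={a@B3, b@B1, c@B6, d@B0, e@B2, f@B4}  OUT={a@B3, b@B1, c@B5, d@B0, e@B2, f@B4}
  B6:  IN={a@B3, a@B7, b@B1, b@B6, c@B5, c@B6, d@B0, e@B2, e@B6, f@B4, f@B7}  OUT={a@B3, a@B7, b@B6, c@B6, d@B0, e@B6, f@B4, f@B7}
  B7:  IN={a@B3, a@B7, b@B6, c@B6, d@B0, e@B6, f@B4, f@B7}  OUT={a@B7, b@B6, c@B6, d@B0, e@B6, f@B7}
  B8:  IN={a@B3, a@B7, b@B1, b@B6, c@B6, d@B0, e@B2, e@B6, f@B2, f@B7}  OUT={a@B3, a@B7, b@B1, b@B6, c@B8, d@B8, e@B2, e@B6, f@B2, f@B7}
  B9:  IN={a@B3, a@B7, b@B1, b@B6, c@B8, d@B8, e@B2, e@B6, f@B2, f@B7}  OUT={a@B3, a@B7, b@B1, b@B6, c@B8, d@B8, e@B2, e@B6, f@B2, f@B7}

Merge at B8: IN[B8] = OUT[B3] ⊔ OUT[B7] = {a@B3, a@B7, b@B1, b@B6, c@B6, d@B0, e@B2, e@B6, f@B2, f@B7}
Applying B8's transfer function to that IN value gives OUT[B8] (row B8 above).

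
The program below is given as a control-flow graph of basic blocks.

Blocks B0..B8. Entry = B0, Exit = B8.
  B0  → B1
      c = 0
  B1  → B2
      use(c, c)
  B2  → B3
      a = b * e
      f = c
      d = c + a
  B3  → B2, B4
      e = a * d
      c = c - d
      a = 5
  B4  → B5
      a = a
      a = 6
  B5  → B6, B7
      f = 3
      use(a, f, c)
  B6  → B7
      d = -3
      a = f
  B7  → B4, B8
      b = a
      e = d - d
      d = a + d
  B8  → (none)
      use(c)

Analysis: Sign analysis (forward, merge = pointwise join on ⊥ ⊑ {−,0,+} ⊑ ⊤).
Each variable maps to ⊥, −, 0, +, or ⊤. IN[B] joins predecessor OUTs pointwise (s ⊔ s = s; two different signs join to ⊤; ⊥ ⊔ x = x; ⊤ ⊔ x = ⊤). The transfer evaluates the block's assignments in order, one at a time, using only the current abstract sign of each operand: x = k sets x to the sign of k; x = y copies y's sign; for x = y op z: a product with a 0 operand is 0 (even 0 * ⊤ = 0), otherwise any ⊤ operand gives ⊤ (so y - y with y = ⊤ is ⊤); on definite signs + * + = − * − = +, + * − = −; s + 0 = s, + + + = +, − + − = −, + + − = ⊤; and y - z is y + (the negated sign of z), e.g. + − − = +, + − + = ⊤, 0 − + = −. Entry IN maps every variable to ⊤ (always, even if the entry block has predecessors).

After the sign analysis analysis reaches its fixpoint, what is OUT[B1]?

Answer: {a: ⊤, b: ⊤, c: 0, d: ⊤, e: ⊤, f: ⊤}

Working:
Fixpoint table:
  B0: | IN=(all ⊤) | OUT={c:0; rest ⊤}
  B1: | IN={c:0; rest ⊤} | OUT={c:0; rest ⊤}
  B2: | IN=(all ⊤) | OUT=(all ⊤)
  B3: | IN=(all ⊤) | OUT={a:+; rest ⊤}
  B4: | IN={a:+; rest ⊤} | OUT={a:+; rest ⊤}
  B5: | IN={a:+; rest ⊤} | OUT={a:+, f:+; rest ⊤}
  B6: | IN={a:+, f:+; rest ⊤} | OUT={a:+, d:-, f:+; rest ⊤}
  B7: | IN={a:+, f:+; rest ⊤} | OUT={a:+, b:+, f:+; rest ⊤}
  B8: | IN={a:+, b:+, f:+; rest ⊤} | OUT={a:+, b:+, f:+; rest ⊤}

Merge at B1: IN[B1] = OUT[B0] = {a: ⊤, b: ⊤, c: 0, d: ⊤, e: ⊤, f: ⊤}
Applying B1's transfer function to that IN value gives OUT[B1] (row B1 above).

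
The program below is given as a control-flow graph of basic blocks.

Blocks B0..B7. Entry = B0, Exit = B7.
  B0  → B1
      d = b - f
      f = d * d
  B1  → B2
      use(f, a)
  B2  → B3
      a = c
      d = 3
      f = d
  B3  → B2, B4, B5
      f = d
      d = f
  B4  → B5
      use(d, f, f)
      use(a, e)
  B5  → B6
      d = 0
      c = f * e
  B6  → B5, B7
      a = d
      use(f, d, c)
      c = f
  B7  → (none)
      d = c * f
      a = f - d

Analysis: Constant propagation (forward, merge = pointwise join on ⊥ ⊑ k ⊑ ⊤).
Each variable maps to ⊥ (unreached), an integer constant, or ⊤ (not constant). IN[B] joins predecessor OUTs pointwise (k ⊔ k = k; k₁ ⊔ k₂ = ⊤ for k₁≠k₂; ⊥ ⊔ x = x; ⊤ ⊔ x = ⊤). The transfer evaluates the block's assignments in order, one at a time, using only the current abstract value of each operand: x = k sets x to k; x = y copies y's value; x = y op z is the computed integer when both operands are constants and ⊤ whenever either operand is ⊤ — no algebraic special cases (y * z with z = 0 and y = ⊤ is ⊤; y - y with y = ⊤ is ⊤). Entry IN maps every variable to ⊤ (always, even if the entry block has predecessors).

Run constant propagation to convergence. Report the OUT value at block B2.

Answer: {a: ⊤, b: ⊤, c: ⊤, d: 3, e: ⊤, f: 3}

Derivation:
Converged values:
  B0:  IN=(all ⊤)  OUT=(all ⊤)
  B1:  IN=(all ⊤)  OUT=(all ⊤)
  B2:  IN=(all ⊤)  OUT={d:3, f:3; rest ⊤}
  B3:  IN={d:3, f:3; rest ⊤}  OUT={d:3, f:3; rest ⊤}
  B4:  IN={d:3, f:3; rest ⊤}  OUT={d:3, f:3; rest ⊤}
  B5:  IN={f:3; rest ⊤}  OUT={d:0, f:3; rest ⊤}
  B6:  IN={d:0, f:3; rest ⊤}  OUT={a:0, c:3, d:0, f:3; rest ⊤}
  B7:  IN={a:0, c:3, d:0, f:3; rest ⊤}  OUT={a:-6, c:3, d:9, f:3; rest ⊤}

Merge at B2: IN[B2] = OUT[B1] ⊔ OUT[B3] = {a: ⊤, b: ⊤, c: ⊤, d: ⊤, e: ⊤, f: ⊤}
Applying B2's transfer function to that IN value gives OUT[B2] (row B2 above).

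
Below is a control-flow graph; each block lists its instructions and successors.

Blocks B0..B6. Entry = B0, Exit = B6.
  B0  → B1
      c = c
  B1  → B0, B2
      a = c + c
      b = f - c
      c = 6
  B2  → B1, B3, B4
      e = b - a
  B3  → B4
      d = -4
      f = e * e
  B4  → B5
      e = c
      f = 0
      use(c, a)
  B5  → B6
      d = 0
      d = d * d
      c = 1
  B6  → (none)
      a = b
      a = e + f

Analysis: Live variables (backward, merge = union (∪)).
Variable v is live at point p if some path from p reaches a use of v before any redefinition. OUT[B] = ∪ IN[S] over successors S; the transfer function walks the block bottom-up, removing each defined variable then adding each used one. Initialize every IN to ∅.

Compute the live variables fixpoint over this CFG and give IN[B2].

Answer: {a, b, c, f}

Trace:
Per-block solution:
  B0:  IN={c, f}  OUT={c, f}
  B1:  IN={c, f}  OUT={a, b, c, f}
  B2:  IN={a, b, c, f}  OUT={a, b, c, e, f}
  B3:  IN={a, b, c, e}  OUT={a, b, c}
  B4:  IN={a, b, c}  OUT={b, e, f}
  B5:  IN={b, e, f}  OUT={b, e, f}
  B6:  IN={b, e, f}  OUT={}

Merge at B2: OUT[B2] = IN[B1] ⊔ IN[B3] ⊔ IN[B4] = {a, b, c, e, f}
Applying B2's transfer function to that OUT value gives IN[B2] (row B2 above).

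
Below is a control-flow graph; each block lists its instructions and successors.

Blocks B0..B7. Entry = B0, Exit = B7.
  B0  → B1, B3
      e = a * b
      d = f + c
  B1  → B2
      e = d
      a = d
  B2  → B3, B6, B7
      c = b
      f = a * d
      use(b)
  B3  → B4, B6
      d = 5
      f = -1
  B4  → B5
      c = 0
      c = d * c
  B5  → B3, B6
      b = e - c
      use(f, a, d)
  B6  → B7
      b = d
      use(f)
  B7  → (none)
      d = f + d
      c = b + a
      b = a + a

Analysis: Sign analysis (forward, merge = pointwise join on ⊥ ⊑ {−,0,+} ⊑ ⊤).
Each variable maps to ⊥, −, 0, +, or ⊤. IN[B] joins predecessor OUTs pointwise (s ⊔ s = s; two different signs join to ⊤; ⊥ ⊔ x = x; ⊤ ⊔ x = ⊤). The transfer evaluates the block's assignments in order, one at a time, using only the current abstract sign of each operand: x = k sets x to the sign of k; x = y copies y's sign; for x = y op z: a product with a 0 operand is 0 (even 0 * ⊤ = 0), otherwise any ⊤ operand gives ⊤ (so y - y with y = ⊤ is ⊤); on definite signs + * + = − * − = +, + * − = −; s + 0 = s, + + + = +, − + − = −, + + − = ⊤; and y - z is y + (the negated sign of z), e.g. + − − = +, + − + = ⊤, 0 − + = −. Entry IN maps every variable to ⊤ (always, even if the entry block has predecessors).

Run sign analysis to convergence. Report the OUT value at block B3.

Answer: {a: ⊤, b: ⊤, c: ⊤, d: +, e: ⊤, f: -}

Trace:
Fixpoint table:
  B0:   IN=(all ⊤)   OUT=(all ⊤)
  B1:   IN=(all ⊤)   OUT=(all ⊤)
  B2:   IN=(all ⊤)   OUT=(all ⊤)
  B3:   IN=(all ⊤)   OUT={d:+, f:-; rest ⊤}
  B4:   IN={d:+, f:-; rest ⊤}   OUT={c:0, d:+, f:-; rest ⊤}
  B5:   IN={c:0, d:+, f:-; rest ⊤}   OUT={c:0, d:+, f:-; rest ⊤}
  B6:   IN=(all ⊤)   OUT=(all ⊤)
  B7:   IN=(all ⊤)   OUT=(all ⊤)

Merge at B3: IN[B3] = OUT[B0] ⊔ OUT[B2] ⊔ OUT[B5] = {a: ⊤, b: ⊤, c: ⊤, d: ⊤, e: ⊤, f: ⊤}
Applying B3's transfer function to that IN value gives OUT[B3] (row B3 above).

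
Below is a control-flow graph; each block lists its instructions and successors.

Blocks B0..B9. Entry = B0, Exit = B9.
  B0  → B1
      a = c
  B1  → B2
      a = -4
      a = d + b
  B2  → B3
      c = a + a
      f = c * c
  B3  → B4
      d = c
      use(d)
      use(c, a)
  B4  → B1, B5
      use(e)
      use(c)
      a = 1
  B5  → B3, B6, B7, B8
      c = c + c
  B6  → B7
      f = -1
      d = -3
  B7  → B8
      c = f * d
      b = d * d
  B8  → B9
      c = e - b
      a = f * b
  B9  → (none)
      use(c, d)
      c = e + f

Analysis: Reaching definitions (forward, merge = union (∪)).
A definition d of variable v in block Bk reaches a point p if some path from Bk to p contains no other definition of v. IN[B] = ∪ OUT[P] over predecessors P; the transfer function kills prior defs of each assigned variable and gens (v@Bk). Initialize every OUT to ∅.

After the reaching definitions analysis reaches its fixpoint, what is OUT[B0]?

Fixpoint table:
  B0: | IN={} | OUT={a@B0}
  B1: | IN={a@B0, a@B4, c@B2, c@B5, d@B3, f@B2} | OUT={a@B1, c@B2, c@B5, d@B3, f@B2}
  B2: | IN={a@B1, c@B2, c@B5, d@B3, f@B2} | OUT={a@B1, c@B2, d@B3, f@B2}
  B3: | IN={a@B1, a@B4, c@B2, c@B5, d@B3, f@B2} | OUT={a@B1, a@B4, c@B2, c@B5, d@B3, f@B2}
  B4: | IN={a@B1, a@B4, c@B2, c@B5, d@B3, f@B2} | OUT={a@B4, c@B2, c@B5, d@B3, f@B2}
  B5: | IN={a@B4, c@B2, c@B5, d@B3, f@B2} | OUT={a@B4, c@B5, d@B3, f@B2}
  B6: | IN={a@B4, c@B5, d@B3, f@B2} | OUT={a@B4, c@B5, d@B6, f@B6}
  B7: | IN={a@B4, c@B5, d@B3, d@B6, f@B2, f@B6} | OUT={a@B4, b@B7, c@B7, d@B3, d@B6, f@B2, f@B6}
  B8: | IN={a@B4, b@B7, c@B5, c@B7, d@B3, d@B6, f@B2, f@B6} | OUT={a@B8, b@B7, c@B8, d@B3, d@B6, f@B2, f@B6}
  B9: | IN={a@B8, b@B7, c@B8, d@B3, d@B6, f@B2, f@B6} | OUT={a@B8, b@B7, c@B9, d@B3, d@B6, f@B2, f@B6}

B0 is the boundary node: IN[B0] = {}
Applying B0's transfer function to that IN value gives OUT[B0] (row B0 above).

Answer: {a@B0}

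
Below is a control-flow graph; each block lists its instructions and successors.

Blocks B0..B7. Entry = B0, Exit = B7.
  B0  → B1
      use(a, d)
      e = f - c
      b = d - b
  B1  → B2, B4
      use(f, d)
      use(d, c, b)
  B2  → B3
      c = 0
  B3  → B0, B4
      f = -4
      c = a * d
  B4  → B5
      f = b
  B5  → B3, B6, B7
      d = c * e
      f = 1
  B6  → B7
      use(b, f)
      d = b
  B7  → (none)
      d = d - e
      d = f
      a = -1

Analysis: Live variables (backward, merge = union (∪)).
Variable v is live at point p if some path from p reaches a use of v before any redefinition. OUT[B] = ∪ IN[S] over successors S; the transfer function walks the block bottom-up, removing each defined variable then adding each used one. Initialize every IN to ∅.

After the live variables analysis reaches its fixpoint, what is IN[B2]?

Per-block solution:
  B0:   IN={a, b, c, d, f}   OUT={a, b, c, d, e, f}
  B1:   IN={a, b, c, d, e, f}   OUT={a, b, c, d, e}
  B2:   IN={a, b, d, e}   OUT={a, b, d, e}
  B3:   IN={a, b, d, e}   OUT={a, b, c, d, e, f}
  B4:   IN={a, b, c, e}   OUT={a, b, c, e}
  B5:   IN={a, b, c, e}   OUT={a, b, d, e, f}
  B6:   IN={b, e, f}   OUT={d, e, f}
  B7:   IN={d, e, f}   OUT={}

Merge at B2: OUT[B2] = IN[B3] = {a, b, d, e}
Applying B2's transfer function to that OUT value gives IN[B2] (row B2 above).

Answer: {a, b, d, e}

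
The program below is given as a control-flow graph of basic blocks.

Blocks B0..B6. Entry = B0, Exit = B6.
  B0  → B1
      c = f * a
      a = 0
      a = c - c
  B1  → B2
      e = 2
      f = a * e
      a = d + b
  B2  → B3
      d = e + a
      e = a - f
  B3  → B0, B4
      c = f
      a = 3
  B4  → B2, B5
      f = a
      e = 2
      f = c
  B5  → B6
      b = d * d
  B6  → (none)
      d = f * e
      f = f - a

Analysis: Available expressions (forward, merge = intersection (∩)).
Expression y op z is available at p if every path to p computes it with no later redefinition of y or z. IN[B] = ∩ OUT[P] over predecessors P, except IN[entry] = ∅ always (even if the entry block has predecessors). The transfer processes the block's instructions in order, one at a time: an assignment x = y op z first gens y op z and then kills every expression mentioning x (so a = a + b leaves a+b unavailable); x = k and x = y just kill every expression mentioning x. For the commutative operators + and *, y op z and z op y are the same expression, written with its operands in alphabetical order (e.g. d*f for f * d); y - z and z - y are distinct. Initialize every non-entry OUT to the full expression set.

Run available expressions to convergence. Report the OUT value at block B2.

Per-block solution:
  B0:  IN={}  OUT={c-c}
  B1:  IN={c-c}  OUT={b+d, c-c}
  B2:  IN={}  OUT={a-f}
  B3:  IN={a-f}  OUT={}
  B4:  IN={}  OUT={}
  B5:  IN={}  OUT={d*d}
  B6:  IN={d*d}  OUT={}

Merge at B2: IN[B2] = OUT[B1] ∩ OUT[B4] = {}
Applying B2's transfer function to that IN value gives OUT[B2] (row B2 above).

Answer: {a-f}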